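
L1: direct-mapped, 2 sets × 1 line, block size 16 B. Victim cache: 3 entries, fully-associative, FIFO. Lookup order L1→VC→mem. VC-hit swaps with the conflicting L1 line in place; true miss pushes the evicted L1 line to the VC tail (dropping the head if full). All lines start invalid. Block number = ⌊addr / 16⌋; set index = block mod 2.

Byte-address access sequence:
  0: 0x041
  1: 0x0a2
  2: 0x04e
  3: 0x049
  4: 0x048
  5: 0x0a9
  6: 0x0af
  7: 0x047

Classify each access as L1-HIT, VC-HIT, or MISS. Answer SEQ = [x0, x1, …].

  [0] addr=0x41 blk=4 s=0: MISS | VC []
  [1] addr=0xa2 blk=10 s=0: MISS | VC [4]
  [2] addr=0x4e blk=4 s=0: VC-HIT | VC [10]
  [3] addr=0x49 blk=4 s=0: L1-HIT | VC [10]
  [4] addr=0x48 blk=4 s=0: L1-HIT | VC [10]
  [5] addr=0xa9 blk=10 s=0: VC-HIT | VC [4]
  [6] addr=0xaf blk=10 s=0: L1-HIT | VC [4]
  [7] addr=0x47 blk=4 s=0: VC-HIT | VC [10]

SEQ = [MISS, MISS, VC-HIT, L1-HIT, L1-HIT, VC-HIT, L1-HIT, VC-HIT]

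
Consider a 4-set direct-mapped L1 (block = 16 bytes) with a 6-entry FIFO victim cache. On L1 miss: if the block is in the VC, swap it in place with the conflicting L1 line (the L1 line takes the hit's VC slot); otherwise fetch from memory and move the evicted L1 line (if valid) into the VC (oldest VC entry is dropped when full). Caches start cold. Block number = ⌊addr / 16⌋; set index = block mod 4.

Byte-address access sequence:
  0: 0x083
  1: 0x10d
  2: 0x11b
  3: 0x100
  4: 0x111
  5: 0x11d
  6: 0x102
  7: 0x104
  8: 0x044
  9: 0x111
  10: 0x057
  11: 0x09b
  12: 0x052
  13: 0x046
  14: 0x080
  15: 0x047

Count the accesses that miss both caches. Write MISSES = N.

#0 0x83→b8/s0 MISS; vc=[]
#1 0x10d→b16/s0 MISS; vc=[8]
#2 0x11b→b17/s1 MISS; vc=[8]
#3 0x100→b16/s0 L1-HIT; vc=[8]
#4 0x111→b17/s1 L1-HIT; vc=[8]
#5 0x11d→b17/s1 L1-HIT; vc=[8]
#6 0x102→b16/s0 L1-HIT; vc=[8]
#7 0x104→b16/s0 L1-HIT; vc=[8]
#8 0x44→b4/s0 MISS; vc=[8,16]
#9 0x111→b17/s1 L1-HIT; vc=[8,16]
#10 0x57→b5/s1 MISS; vc=[8,16,17]
#11 0x9b→b9/s1 MISS; vc=[8,16,17,5]
#12 0x52→b5/s1 VC-HIT; vc=[8,16,17,9]
#13 0x46→b4/s0 L1-HIT; vc=[8,16,17,9]
#14 0x80→b8/s0 VC-HIT; vc=[4,16,17,9]
#15 0x47→b4/s0 VC-HIT; vc=[8,16,17,9]

MISSES = 6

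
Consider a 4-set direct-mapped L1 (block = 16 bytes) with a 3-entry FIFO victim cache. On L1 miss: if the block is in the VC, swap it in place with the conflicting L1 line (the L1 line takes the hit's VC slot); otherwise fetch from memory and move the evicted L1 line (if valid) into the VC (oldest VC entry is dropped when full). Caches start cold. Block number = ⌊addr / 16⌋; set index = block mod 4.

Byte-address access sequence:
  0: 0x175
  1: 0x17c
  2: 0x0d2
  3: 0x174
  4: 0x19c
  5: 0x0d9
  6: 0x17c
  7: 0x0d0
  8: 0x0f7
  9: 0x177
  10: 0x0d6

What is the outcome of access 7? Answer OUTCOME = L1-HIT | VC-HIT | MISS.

  [0] addr=0x175 blk=23 s=3: MISS | VC []
  [1] addr=0x17c blk=23 s=3: L1-HIT | VC []
  [2] addr=0xd2 blk=13 s=1: MISS | VC []
  [3] addr=0x174 blk=23 s=3: L1-HIT | VC []
  [4] addr=0x19c blk=25 s=1: MISS | VC [13]
  [5] addr=0xd9 blk=13 s=1: VC-HIT | VC [25]
  [6] addr=0x17c blk=23 s=3: L1-HIT | VC [25]
  [7] addr=0xd0 blk=13 s=1: L1-HIT | VC [25]
  [8] addr=0xf7 blk=15 s=3: MISS | VC [25, 23]
  [9] addr=0x177 blk=23 s=3: VC-HIT | VC [25, 15]
  [10] addr=0xd6 blk=13 s=1: L1-HIT | VC [25, 15]

OUTCOME = L1-HIT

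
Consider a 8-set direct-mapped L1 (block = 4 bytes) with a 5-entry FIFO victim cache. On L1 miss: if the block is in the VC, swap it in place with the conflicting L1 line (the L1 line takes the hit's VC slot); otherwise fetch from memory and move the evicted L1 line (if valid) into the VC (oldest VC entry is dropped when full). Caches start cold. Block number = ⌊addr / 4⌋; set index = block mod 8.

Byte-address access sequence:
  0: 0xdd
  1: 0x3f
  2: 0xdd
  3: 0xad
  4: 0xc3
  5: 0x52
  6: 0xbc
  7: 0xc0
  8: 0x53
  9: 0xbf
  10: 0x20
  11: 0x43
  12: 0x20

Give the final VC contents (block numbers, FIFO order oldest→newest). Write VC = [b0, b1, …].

VC = [15, 55, 48, 16]

  [0] addr=0xdd blk=55 s=7: MISS | VC []
  [1] addr=0x3f blk=15 s=7: MISS | VC [55]
  [2] addr=0xdd blk=55 s=7: VC-HIT | VC [15]
  [3] addr=0xad blk=43 s=3: MISS | VC [15]
  [4] addr=0xc3 blk=48 s=0: MISS | VC [15]
  [5] addr=0x52 blk=20 s=4: MISS | VC [15]
  [6] addr=0xbc blk=47 s=7: MISS | VC [15, 55]
  [7] addr=0xc0 blk=48 s=0: L1-HIT | VC [15, 55]
  [8] addr=0x53 blk=20 s=4: L1-HIT | VC [15, 55]
  [9] addr=0xbf blk=47 s=7: L1-HIT | VC [15, 55]
  [10] addr=0x20 blk=8 s=0: MISS | VC [15, 55, 48]
  [11] addr=0x43 blk=16 s=0: MISS | VC [15, 55, 48, 8]
  [12] addr=0x20 blk=8 s=0: VC-HIT | VC [15, 55, 48, 16]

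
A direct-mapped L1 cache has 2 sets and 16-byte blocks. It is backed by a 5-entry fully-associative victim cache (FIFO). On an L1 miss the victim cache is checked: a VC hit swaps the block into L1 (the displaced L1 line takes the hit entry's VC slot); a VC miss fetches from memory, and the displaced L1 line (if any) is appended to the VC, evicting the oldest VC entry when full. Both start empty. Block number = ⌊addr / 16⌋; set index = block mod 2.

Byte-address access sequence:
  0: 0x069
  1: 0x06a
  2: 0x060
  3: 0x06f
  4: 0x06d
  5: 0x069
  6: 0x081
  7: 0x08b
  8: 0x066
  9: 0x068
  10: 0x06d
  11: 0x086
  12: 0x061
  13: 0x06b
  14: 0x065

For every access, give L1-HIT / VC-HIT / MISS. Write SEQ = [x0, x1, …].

#0 0x69→b6/s0 MISS; vc=[]
#1 0x6a→b6/s0 L1-HIT; vc=[]
#2 0x60→b6/s0 L1-HIT; vc=[]
#3 0x6f→b6/s0 L1-HIT; vc=[]
#4 0x6d→b6/s0 L1-HIT; vc=[]
#5 0x69→b6/s0 L1-HIT; vc=[]
#6 0x81→b8/s0 MISS; vc=[6]
#7 0x8b→b8/s0 L1-HIT; vc=[6]
#8 0x66→b6/s0 VC-HIT; vc=[8]
#9 0x68→b6/s0 L1-HIT; vc=[8]
#10 0x6d→b6/s0 L1-HIT; vc=[8]
#11 0x86→b8/s0 VC-HIT; vc=[6]
#12 0x61→b6/s0 VC-HIT; vc=[8]
#13 0x6b→b6/s0 L1-HIT; vc=[8]
#14 0x65→b6/s0 L1-HIT; vc=[8]

SEQ = [MISS, L1-HIT, L1-HIT, L1-HIT, L1-HIT, L1-HIT, MISS, L1-HIT, VC-HIT, L1-HIT, L1-HIT, VC-HIT, VC-HIT, L1-HIT, L1-HIT]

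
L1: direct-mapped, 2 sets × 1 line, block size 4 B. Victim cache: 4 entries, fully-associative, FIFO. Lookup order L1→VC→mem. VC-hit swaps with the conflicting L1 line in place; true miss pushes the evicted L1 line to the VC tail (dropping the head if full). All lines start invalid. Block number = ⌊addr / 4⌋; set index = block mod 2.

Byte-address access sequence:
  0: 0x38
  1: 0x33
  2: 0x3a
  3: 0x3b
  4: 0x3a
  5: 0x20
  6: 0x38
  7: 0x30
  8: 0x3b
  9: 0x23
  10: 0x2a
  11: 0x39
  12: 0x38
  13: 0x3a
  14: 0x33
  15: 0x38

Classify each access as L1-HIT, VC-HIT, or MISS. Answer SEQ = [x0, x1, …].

SEQ = [MISS, MISS, VC-HIT, L1-HIT, L1-HIT, MISS, VC-HIT, VC-HIT, VC-HIT, VC-HIT, MISS, VC-HIT, L1-HIT, L1-HIT, VC-HIT, VC-HIT]

  [0] addr=0x38 blk=14 s=0: MISS | VC []
  [1] addr=0x33 blk=12 s=0: MISS | VC [14]
  [2] addr=0x3a blk=14 s=0: VC-HIT | VC [12]
  [3] addr=0x3b blk=14 s=0: L1-HIT | VC [12]
  [4] addr=0x3a blk=14 s=0: L1-HIT | VC [12]
  [5] addr=0x20 blk=8 s=0: MISS | VC [12, 14]
  [6] addr=0x38 blk=14 s=0: VC-HIT | VC [12, 8]
  [7] addr=0x30 blk=12 s=0: VC-HIT | VC [14, 8]
  [8] addr=0x3b blk=14 s=0: VC-HIT | VC [12, 8]
  [9] addr=0x23 blk=8 s=0: VC-HIT | VC [12, 14]
  [10] addr=0x2a blk=10 s=0: MISS | VC [12, 14, 8]
  [11] addr=0x39 blk=14 s=0: VC-HIT | VC [12, 10, 8]
  [12] addr=0x38 blk=14 s=0: L1-HIT | VC [12, 10, 8]
  [13] addr=0x3a blk=14 s=0: L1-HIT | VC [12, 10, 8]
  [14] addr=0x33 blk=12 s=0: VC-HIT | VC [14, 10, 8]
  [15] addr=0x38 blk=14 s=0: VC-HIT | VC [12, 10, 8]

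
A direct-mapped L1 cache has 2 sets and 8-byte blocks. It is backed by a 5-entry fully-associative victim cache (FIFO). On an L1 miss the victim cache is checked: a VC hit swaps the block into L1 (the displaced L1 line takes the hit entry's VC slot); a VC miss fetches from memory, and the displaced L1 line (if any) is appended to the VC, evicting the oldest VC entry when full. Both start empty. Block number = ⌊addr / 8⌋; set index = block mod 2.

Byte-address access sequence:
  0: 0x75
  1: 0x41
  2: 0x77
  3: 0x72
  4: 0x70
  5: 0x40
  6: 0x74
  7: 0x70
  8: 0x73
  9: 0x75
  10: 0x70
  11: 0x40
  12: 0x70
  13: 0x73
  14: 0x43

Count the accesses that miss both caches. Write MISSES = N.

MISSES = 2

#0 0x75→b14/s0 MISS; vc=[]
#1 0x41→b8/s0 MISS; vc=[14]
#2 0x77→b14/s0 VC-HIT; vc=[8]
#3 0x72→b14/s0 L1-HIT; vc=[8]
#4 0x70→b14/s0 L1-HIT; vc=[8]
#5 0x40→b8/s0 VC-HIT; vc=[14]
#6 0x74→b14/s0 VC-HIT; vc=[8]
#7 0x70→b14/s0 L1-HIT; vc=[8]
#8 0x73→b14/s0 L1-HIT; vc=[8]
#9 0x75→b14/s0 L1-HIT; vc=[8]
#10 0x70→b14/s0 L1-HIT; vc=[8]
#11 0x40→b8/s0 VC-HIT; vc=[14]
#12 0x70→b14/s0 VC-HIT; vc=[8]
#13 0x73→b14/s0 L1-HIT; vc=[8]
#14 0x43→b8/s0 VC-HIT; vc=[14]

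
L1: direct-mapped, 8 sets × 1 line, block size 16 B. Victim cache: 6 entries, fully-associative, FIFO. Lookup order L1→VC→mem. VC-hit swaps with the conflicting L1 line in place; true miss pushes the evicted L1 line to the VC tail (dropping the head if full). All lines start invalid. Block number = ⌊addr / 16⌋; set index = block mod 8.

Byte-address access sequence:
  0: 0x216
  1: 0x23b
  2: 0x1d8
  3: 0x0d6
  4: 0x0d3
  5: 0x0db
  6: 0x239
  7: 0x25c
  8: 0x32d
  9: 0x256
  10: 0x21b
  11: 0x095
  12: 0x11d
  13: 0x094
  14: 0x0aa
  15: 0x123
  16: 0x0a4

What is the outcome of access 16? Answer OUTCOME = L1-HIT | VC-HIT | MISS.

  [0] addr=0x216 blk=33 s=1: MISS | VC []
  [1] addr=0x23b blk=35 s=3: MISS | VC []
  [2] addr=0x1d8 blk=29 s=5: MISS | VC []
  [3] addr=0xd6 blk=13 s=5: MISS | VC [29]
  [4] addr=0xd3 blk=13 s=5: L1-HIT | VC [29]
  [5] addr=0xdb blk=13 s=5: L1-HIT | VC [29]
  [6] addr=0x239 blk=35 s=3: L1-HIT | VC [29]
  [7] addr=0x25c blk=37 s=5: MISS | VC [29, 13]
  [8] addr=0x32d blk=50 s=2: MISS | VC [29, 13]
  [9] addr=0x256 blk=37 s=5: L1-HIT | VC [29, 13]
  [10] addr=0x21b blk=33 s=1: L1-HIT | VC [29, 13]
  [11] addr=0x95 blk=9 s=1: MISS | VC [29, 13, 33]
  [12] addr=0x11d blk=17 s=1: MISS | VC [29, 13, 33, 9]
  [13] addr=0x94 blk=9 s=1: VC-HIT | VC [29, 13, 33, 17]
  [14] addr=0xaa blk=10 s=2: MISS | VC [29, 13, 33, 17, 50]
  [15] addr=0x123 blk=18 s=2: MISS | VC [29, 13, 33, 17, 50, 10]
  [16] addr=0xa4 blk=10 s=2: VC-HIT | VC [29, 13, 33, 17, 50, 18]

OUTCOME = VC-HIT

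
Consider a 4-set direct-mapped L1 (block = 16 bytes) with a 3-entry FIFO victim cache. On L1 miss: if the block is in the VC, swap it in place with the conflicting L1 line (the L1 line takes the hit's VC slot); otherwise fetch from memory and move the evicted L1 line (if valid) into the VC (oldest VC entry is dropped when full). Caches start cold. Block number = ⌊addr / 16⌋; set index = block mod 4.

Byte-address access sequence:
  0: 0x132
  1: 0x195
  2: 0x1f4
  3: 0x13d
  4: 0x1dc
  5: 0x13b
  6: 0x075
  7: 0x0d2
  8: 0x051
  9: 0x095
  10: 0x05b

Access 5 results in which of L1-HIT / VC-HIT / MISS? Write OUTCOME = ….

OUTCOME = L1-HIT

0: 0x132 (blk 19, set 3) → MISS  vc=[]
1: 0x195 (blk 25, set 1) → MISS  vc=[]
2: 0x1f4 (blk 31, set 3) → MISS  vc=[19]
3: 0x13d (blk 19, set 3) → VC-HIT  vc=[31]
4: 0x1dc (blk 29, set 1) → MISS  vc=[31, 25]
5: 0x13b (blk 19, set 3) → L1-HIT  vc=[31, 25]
6: 0x75 (blk 7, set 3) → MISS  vc=[31, 25, 19]
7: 0xd2 (blk 13, set 1) → MISS  vc=[25, 19, 29]
8: 0x51 (blk 5, set 1) → MISS  vc=[19, 29, 13]
9: 0x95 (blk 9, set 1) → MISS  vc=[29, 13, 5]
10: 0x5b (blk 5, set 1) → VC-HIT  vc=[29, 13, 9]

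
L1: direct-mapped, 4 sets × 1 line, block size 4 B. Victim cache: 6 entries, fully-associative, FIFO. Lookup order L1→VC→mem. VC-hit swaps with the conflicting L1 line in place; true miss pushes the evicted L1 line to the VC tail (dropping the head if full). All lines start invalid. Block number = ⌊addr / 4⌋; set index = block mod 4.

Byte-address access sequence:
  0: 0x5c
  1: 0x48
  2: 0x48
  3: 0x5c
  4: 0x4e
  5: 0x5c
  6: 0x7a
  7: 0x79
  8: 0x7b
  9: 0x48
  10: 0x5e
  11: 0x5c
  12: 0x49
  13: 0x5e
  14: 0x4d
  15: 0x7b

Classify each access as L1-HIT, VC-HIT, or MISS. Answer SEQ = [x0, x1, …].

  [0] addr=0x5c blk=23 s=3: MISS | VC []
  [1] addr=0x48 blk=18 s=2: MISS | VC []
  [2] addr=0x48 blk=18 s=2: L1-HIT | VC []
  [3] addr=0x5c blk=23 s=3: L1-HIT | VC []
  [4] addr=0x4e blk=19 s=3: MISS | VC [23]
  [5] addr=0x5c blk=23 s=3: VC-HIT | VC [19]
  [6] addr=0x7a blk=30 s=2: MISS | VC [19, 18]
  [7] addr=0x79 blk=30 s=2: L1-HIT | VC [19, 18]
  [8] addr=0x7b blk=30 s=2: L1-HIT | VC [19, 18]
  [9] addr=0x48 blk=18 s=2: VC-HIT | VC [19, 30]
  [10] addr=0x5e blk=23 s=3: L1-HIT | VC [19, 30]
  [11] addr=0x5c blk=23 s=3: L1-HIT | VC [19, 30]
  [12] addr=0x49 blk=18 s=2: L1-HIT | VC [19, 30]
  [13] addr=0x5e blk=23 s=3: L1-HIT | VC [19, 30]
  [14] addr=0x4d blk=19 s=3: VC-HIT | VC [23, 30]
  [15] addr=0x7b blk=30 s=2: VC-HIT | VC [23, 18]

SEQ = [MISS, MISS, L1-HIT, L1-HIT, MISS, VC-HIT, MISS, L1-HIT, L1-HIT, VC-HIT, L1-HIT, L1-HIT, L1-HIT, L1-HIT, VC-HIT, VC-HIT]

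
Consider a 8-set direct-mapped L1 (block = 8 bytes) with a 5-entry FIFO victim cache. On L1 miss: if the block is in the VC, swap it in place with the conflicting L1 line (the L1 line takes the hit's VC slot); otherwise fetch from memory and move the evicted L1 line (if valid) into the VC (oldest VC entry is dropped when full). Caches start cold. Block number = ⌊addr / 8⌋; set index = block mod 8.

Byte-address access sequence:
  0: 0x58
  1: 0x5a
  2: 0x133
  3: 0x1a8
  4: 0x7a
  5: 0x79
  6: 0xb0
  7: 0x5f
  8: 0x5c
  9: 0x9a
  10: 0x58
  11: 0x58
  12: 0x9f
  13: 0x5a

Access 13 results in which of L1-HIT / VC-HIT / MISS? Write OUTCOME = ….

OUTCOME = VC-HIT

  [0] addr=0x58 blk=11 s=3: MISS | VC []
  [1] addr=0x5a blk=11 s=3: L1-HIT | VC []
  [2] addr=0x133 blk=38 s=6: MISS | VC []
  [3] addr=0x1a8 blk=53 s=5: MISS | VC []
  [4] addr=0x7a blk=15 s=7: MISS | VC []
  [5] addr=0x79 blk=15 s=7: L1-HIT | VC []
  [6] addr=0xb0 blk=22 s=6: MISS | VC [38]
  [7] addr=0x5f blk=11 s=3: L1-HIT | VC [38]
  [8] addr=0x5c blk=11 s=3: L1-HIT | VC [38]
  [9] addr=0x9a blk=19 s=3: MISS | VC [38, 11]
  [10] addr=0x58 blk=11 s=3: VC-HIT | VC [38, 19]
  [11] addr=0x58 blk=11 s=3: L1-HIT | VC [38, 19]
  [12] addr=0x9f blk=19 s=3: VC-HIT | VC [38, 11]
  [13] addr=0x5a blk=11 s=3: VC-HIT | VC [38, 19]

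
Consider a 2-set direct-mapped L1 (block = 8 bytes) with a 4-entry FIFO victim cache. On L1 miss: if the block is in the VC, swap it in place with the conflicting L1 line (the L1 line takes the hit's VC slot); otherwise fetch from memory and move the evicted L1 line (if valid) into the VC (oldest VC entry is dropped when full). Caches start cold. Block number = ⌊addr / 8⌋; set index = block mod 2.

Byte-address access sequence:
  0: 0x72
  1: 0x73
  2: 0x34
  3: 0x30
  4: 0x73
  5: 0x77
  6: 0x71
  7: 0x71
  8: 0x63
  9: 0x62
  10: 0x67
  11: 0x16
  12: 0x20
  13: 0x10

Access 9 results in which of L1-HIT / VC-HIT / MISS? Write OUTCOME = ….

#0 0x72→b14/s0 MISS; vc=[]
#1 0x73→b14/s0 L1-HIT; vc=[]
#2 0x34→b6/s0 MISS; vc=[14]
#3 0x30→b6/s0 L1-HIT; vc=[14]
#4 0x73→b14/s0 VC-HIT; vc=[6]
#5 0x77→b14/s0 L1-HIT; vc=[6]
#6 0x71→b14/s0 L1-HIT; vc=[6]
#7 0x71→b14/s0 L1-HIT; vc=[6]
#8 0x63→b12/s0 MISS; vc=[6,14]
#9 0x62→b12/s0 L1-HIT; vc=[6,14]
#10 0x67→b12/s0 L1-HIT; vc=[6,14]
#11 0x16→b2/s0 MISS; vc=[6,14,12]
#12 0x20→b4/s0 MISS; vc=[6,14,12,2]
#13 0x10→b2/s0 VC-HIT; vc=[6,14,12,4]

OUTCOME = L1-HIT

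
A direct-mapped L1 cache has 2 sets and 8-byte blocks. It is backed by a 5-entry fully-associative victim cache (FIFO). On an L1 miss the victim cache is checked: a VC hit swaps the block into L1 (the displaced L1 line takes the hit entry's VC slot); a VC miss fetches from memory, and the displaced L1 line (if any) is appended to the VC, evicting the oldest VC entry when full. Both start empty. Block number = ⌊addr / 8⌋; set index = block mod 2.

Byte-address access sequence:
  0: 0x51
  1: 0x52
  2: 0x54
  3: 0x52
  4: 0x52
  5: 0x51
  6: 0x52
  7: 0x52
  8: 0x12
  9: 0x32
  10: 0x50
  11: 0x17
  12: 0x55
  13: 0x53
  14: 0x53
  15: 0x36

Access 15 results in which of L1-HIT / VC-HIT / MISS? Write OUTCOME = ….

OUTCOME = VC-HIT

  [0] addr=0x51 blk=10 s=0: MISS | VC []
  [1] addr=0x52 blk=10 s=0: L1-HIT | VC []
  [2] addr=0x54 blk=10 s=0: L1-HIT | VC []
  [3] addr=0x52 blk=10 s=0: L1-HIT | VC []
  [4] addr=0x52 blk=10 s=0: L1-HIT | VC []
  [5] addr=0x51 blk=10 s=0: L1-HIT | VC []
  [6] addr=0x52 blk=10 s=0: L1-HIT | VC []
  [7] addr=0x52 blk=10 s=0: L1-HIT | VC []
  [8] addr=0x12 blk=2 s=0: MISS | VC [10]
  [9] addr=0x32 blk=6 s=0: MISS | VC [10, 2]
  [10] addr=0x50 blk=10 s=0: VC-HIT | VC [6, 2]
  [11] addr=0x17 blk=2 s=0: VC-HIT | VC [6, 10]
  [12] addr=0x55 blk=10 s=0: VC-HIT | VC [6, 2]
  [13] addr=0x53 blk=10 s=0: L1-HIT | VC [6, 2]
  [14] addr=0x53 blk=10 s=0: L1-HIT | VC [6, 2]
  [15] addr=0x36 blk=6 s=0: VC-HIT | VC [10, 2]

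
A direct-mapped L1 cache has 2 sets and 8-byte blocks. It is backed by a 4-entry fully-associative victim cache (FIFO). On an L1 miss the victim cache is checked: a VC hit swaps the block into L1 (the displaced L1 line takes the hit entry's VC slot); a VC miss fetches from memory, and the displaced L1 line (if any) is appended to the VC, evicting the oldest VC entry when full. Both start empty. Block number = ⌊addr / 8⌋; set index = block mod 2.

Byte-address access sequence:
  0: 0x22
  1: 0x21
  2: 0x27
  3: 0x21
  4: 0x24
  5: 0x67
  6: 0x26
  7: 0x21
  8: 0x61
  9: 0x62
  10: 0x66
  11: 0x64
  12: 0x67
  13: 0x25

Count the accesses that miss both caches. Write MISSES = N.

MISSES = 2

#0 0x22→b4/s0 MISS; vc=[]
#1 0x21→b4/s0 L1-HIT; vc=[]
#2 0x27→b4/s0 L1-HIT; vc=[]
#3 0x21→b4/s0 L1-HIT; vc=[]
#4 0x24→b4/s0 L1-HIT; vc=[]
#5 0x67→b12/s0 MISS; vc=[4]
#6 0x26→b4/s0 VC-HIT; vc=[12]
#7 0x21→b4/s0 L1-HIT; vc=[12]
#8 0x61→b12/s0 VC-HIT; vc=[4]
#9 0x62→b12/s0 L1-HIT; vc=[4]
#10 0x66→b12/s0 L1-HIT; vc=[4]
#11 0x64→b12/s0 L1-HIT; vc=[4]
#12 0x67→b12/s0 L1-HIT; vc=[4]
#13 0x25→b4/s0 VC-HIT; vc=[12]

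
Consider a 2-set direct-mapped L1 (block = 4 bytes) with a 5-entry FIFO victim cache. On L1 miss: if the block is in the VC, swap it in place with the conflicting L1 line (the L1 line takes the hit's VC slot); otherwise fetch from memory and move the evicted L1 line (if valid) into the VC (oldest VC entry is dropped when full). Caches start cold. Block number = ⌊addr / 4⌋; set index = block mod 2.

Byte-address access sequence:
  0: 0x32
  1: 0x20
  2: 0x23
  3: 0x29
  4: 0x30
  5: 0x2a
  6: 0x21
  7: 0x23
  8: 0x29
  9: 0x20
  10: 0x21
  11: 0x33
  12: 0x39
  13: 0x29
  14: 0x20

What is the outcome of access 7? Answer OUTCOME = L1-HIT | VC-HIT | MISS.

0: 0x32 (blk 12, set 0) → MISS  vc=[]
1: 0x20 (blk 8, set 0) → MISS  vc=[12]
2: 0x23 (blk 8, set 0) → L1-HIT  vc=[12]
3: 0x29 (blk 10, set 0) → MISS  vc=[12, 8]
4: 0x30 (blk 12, set 0) → VC-HIT  vc=[10, 8]
5: 0x2a (blk 10, set 0) → VC-HIT  vc=[12, 8]
6: 0x21 (blk 8, set 0) → VC-HIT  vc=[12, 10]
7: 0x23 (blk 8, set 0) → L1-HIT  vc=[12, 10]
8: 0x29 (blk 10, set 0) → VC-HIT  vc=[12, 8]
9: 0x20 (blk 8, set 0) → VC-HIT  vc=[12, 10]
10: 0x21 (blk 8, set 0) → L1-HIT  vc=[12, 10]
11: 0x33 (blk 12, set 0) → VC-HIT  vc=[8, 10]
12: 0x39 (blk 14, set 0) → MISS  vc=[8, 10, 12]
13: 0x29 (blk 10, set 0) → VC-HIT  vc=[8, 14, 12]
14: 0x20 (blk 8, set 0) → VC-HIT  vc=[10, 14, 12]

OUTCOME = L1-HIT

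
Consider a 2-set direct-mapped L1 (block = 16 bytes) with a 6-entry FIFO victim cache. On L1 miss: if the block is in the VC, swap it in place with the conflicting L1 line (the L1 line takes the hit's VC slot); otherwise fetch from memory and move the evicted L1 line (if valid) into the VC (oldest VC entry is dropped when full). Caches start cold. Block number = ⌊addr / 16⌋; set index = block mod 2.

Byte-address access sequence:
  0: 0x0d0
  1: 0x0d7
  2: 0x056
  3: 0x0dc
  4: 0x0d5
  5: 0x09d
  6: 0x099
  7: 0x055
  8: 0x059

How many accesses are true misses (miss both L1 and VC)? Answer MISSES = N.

#0 0xd0→b13/s1 MISS; vc=[]
#1 0xd7→b13/s1 L1-HIT; vc=[]
#2 0x56→b5/s1 MISS; vc=[13]
#3 0xdc→b13/s1 VC-HIT; vc=[5]
#4 0xd5→b13/s1 L1-HIT; vc=[5]
#5 0x9d→b9/s1 MISS; vc=[5,13]
#6 0x99→b9/s1 L1-HIT; vc=[5,13]
#7 0x55→b5/s1 VC-HIT; vc=[9,13]
#8 0x59→b5/s1 L1-HIT; vc=[9,13]

MISSES = 3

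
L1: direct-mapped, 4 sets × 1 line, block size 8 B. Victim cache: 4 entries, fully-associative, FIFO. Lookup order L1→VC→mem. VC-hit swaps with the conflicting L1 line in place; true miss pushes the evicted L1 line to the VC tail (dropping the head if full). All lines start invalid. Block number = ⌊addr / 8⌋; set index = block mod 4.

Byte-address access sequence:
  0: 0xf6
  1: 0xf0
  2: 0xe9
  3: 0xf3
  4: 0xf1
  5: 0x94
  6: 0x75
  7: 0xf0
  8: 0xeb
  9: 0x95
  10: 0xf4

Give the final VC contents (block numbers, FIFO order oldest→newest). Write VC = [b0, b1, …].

VC = [14, 18]

  [0] addr=0xf6 blk=30 s=2: MISS | VC []
  [1] addr=0xf0 blk=30 s=2: L1-HIT | VC []
  [2] addr=0xe9 blk=29 s=1: MISS | VC []
  [3] addr=0xf3 blk=30 s=2: L1-HIT | VC []
  [4] addr=0xf1 blk=30 s=2: L1-HIT | VC []
  [5] addr=0x94 blk=18 s=2: MISS | VC [30]
  [6] addr=0x75 blk=14 s=2: MISS | VC [30, 18]
  [7] addr=0xf0 blk=30 s=2: VC-HIT | VC [14, 18]
  [8] addr=0xeb blk=29 s=1: L1-HIT | VC [14, 18]
  [9] addr=0x95 blk=18 s=2: VC-HIT | VC [14, 30]
  [10] addr=0xf4 blk=30 s=2: VC-HIT | VC [14, 18]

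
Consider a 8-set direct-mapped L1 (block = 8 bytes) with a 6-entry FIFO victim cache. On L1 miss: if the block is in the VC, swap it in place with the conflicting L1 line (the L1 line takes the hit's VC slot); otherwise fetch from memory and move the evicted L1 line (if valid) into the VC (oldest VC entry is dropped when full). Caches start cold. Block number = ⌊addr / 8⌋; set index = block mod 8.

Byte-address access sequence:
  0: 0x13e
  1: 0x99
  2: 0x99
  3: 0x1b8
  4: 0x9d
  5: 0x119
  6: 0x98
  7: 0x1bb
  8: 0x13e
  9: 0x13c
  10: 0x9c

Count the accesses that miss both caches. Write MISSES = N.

#0 0x13e→b39/s7 MISS; vc=[]
#1 0x99→b19/s3 MISS; vc=[]
#2 0x99→b19/s3 L1-HIT; vc=[]
#3 0x1b8→b55/s7 MISS; vc=[39]
#4 0x9d→b19/s3 L1-HIT; vc=[39]
#5 0x119→b35/s3 MISS; vc=[39,19]
#6 0x98→b19/s3 VC-HIT; vc=[39,35]
#7 0x1bb→b55/s7 L1-HIT; vc=[39,35]
#8 0x13e→b39/s7 VC-HIT; vc=[55,35]
#9 0x13c→b39/s7 L1-HIT; vc=[55,35]
#10 0x9c→b19/s3 L1-HIT; vc=[55,35]

MISSES = 4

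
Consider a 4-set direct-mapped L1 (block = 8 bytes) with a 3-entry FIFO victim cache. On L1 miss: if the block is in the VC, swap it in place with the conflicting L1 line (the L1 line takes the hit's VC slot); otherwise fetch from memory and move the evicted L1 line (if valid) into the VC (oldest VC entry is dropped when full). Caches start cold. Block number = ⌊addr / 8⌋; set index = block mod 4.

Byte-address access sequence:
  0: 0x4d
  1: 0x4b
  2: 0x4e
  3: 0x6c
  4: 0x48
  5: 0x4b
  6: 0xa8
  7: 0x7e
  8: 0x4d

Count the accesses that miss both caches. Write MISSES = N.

MISSES = 4

#0 0x4d→b9/s1 MISS; vc=[]
#1 0x4b→b9/s1 L1-HIT; vc=[]
#2 0x4e→b9/s1 L1-HIT; vc=[]
#3 0x6c→b13/s1 MISS; vc=[9]
#4 0x48→b9/s1 VC-HIT; vc=[13]
#5 0x4b→b9/s1 L1-HIT; vc=[13]
#6 0xa8→b21/s1 MISS; vc=[13,9]
#7 0x7e→b15/s3 MISS; vc=[13,9]
#8 0x4d→b9/s1 VC-HIT; vc=[13,21]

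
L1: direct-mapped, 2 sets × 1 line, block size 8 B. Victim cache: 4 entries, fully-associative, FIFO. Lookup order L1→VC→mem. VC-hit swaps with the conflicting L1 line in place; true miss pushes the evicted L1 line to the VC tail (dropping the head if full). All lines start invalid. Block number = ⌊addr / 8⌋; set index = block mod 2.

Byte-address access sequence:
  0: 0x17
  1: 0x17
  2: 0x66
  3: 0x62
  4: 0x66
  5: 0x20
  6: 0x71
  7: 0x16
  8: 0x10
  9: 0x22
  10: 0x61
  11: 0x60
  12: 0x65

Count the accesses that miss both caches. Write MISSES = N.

MISSES = 4

  [0] addr=0x17 blk=2 s=0: MISS | VC []
  [1] addr=0x17 blk=2 s=0: L1-HIT | VC []
  [2] addr=0x66 blk=12 s=0: MISS | VC [2]
  [3] addr=0x62 blk=12 s=0: L1-HIT | VC [2]
  [4] addr=0x66 blk=12 s=0: L1-HIT | VC [2]
  [5] addr=0x20 blk=4 s=0: MISS | VC [2, 12]
  [6] addr=0x71 blk=14 s=0: MISS | VC [2, 12, 4]
  [7] addr=0x16 blk=2 s=0: VC-HIT | VC [14, 12, 4]
  [8] addr=0x10 blk=2 s=0: L1-HIT | VC [14, 12, 4]
  [9] addr=0x22 blk=4 s=0: VC-HIT | VC [14, 12, 2]
  [10] addr=0x61 blk=12 s=0: VC-HIT | VC [14, 4, 2]
  [11] addr=0x60 blk=12 s=0: L1-HIT | VC [14, 4, 2]
  [12] addr=0x65 blk=12 s=0: L1-HIT | VC [14, 4, 2]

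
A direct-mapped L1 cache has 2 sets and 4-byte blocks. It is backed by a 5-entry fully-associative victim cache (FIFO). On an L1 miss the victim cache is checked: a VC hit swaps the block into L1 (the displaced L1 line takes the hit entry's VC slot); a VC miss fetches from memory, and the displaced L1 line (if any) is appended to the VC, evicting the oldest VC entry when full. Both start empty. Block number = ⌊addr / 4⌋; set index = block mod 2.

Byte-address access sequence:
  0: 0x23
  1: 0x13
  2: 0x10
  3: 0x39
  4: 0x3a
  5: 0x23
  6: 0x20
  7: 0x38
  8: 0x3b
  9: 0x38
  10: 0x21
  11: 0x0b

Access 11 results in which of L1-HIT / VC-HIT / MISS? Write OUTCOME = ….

#0 0x23→b8/s0 MISS; vc=[]
#1 0x13→b4/s0 MISS; vc=[8]
#2 0x10→b4/s0 L1-HIT; vc=[8]
#3 0x39→b14/s0 MISS; vc=[8,4]
#4 0x3a→b14/s0 L1-HIT; vc=[8,4]
#5 0x23→b8/s0 VC-HIT; vc=[14,4]
#6 0x20→b8/s0 L1-HIT; vc=[14,4]
#7 0x38→b14/s0 VC-HIT; vc=[8,4]
#8 0x3b→b14/s0 L1-HIT; vc=[8,4]
#9 0x38→b14/s0 L1-HIT; vc=[8,4]
#10 0x21→b8/s0 VC-HIT; vc=[14,4]
#11 0xb→b2/s0 MISS; vc=[14,4,8]

OUTCOME = MISS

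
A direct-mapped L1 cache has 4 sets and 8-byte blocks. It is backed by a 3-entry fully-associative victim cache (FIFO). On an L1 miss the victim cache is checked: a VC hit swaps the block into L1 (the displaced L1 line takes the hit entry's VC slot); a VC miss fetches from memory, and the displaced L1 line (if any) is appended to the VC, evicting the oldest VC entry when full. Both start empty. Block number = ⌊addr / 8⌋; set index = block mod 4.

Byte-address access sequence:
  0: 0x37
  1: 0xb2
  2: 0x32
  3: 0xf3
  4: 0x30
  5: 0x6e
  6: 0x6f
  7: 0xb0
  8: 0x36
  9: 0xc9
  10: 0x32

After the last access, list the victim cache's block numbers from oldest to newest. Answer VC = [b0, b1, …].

  [0] addr=0x37 blk=6 s=2: MISS | VC []
  [1] addr=0xb2 blk=22 s=2: MISS | VC [6]
  [2] addr=0x32 blk=6 s=2: VC-HIT | VC [22]
  [3] addr=0xf3 blk=30 s=2: MISS | VC [22, 6]
  [4] addr=0x30 blk=6 s=2: VC-HIT | VC [22, 30]
  [5] addr=0x6e blk=13 s=1: MISS | VC [22, 30]
  [6] addr=0x6f blk=13 s=1: L1-HIT | VC [22, 30]
  [7] addr=0xb0 blk=22 s=2: VC-HIT | VC [6, 30]
  [8] addr=0x36 blk=6 s=2: VC-HIT | VC [22, 30]
  [9] addr=0xc9 blk=25 s=1: MISS | VC [22, 30, 13]
  [10] addr=0x32 blk=6 s=2: L1-HIT | VC [22, 30, 13]

VC = [22, 30, 13]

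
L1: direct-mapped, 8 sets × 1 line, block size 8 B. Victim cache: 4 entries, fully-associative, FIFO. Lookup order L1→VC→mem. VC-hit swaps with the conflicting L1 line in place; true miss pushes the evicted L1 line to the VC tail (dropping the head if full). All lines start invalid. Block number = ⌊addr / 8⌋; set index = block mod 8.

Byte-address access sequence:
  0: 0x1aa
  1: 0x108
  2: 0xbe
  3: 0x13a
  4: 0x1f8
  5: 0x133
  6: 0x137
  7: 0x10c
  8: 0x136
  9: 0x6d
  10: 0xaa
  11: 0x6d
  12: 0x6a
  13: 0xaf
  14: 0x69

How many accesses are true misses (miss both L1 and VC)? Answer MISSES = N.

0: 0x1aa (blk 53, set 5) → MISS  vc=[]
1: 0x108 (blk 33, set 1) → MISS  vc=[]
2: 0xbe (blk 23, set 7) → MISS  vc=[]
3: 0x13a (blk 39, set 7) → MISS  vc=[23]
4: 0x1f8 (blk 63, set 7) → MISS  vc=[23, 39]
5: 0x133 (blk 38, set 6) → MISS  vc=[23, 39]
6: 0x137 (blk 38, set 6) → L1-HIT  vc=[23, 39]
7: 0x10c (blk 33, set 1) → L1-HIT  vc=[23, 39]
8: 0x136 (blk 38, set 6) → L1-HIT  vc=[23, 39]
9: 0x6d (blk 13, set 5) → MISS  vc=[23, 39, 53]
10: 0xaa (blk 21, set 5) → MISS  vc=[23, 39, 53, 13]
11: 0x6d (blk 13, set 5) → VC-HIT  vc=[23, 39, 53, 21]
12: 0x6a (blk 13, set 5) → L1-HIT  vc=[23, 39, 53, 21]
13: 0xaf (blk 21, set 5) → VC-HIT  vc=[23, 39, 53, 13]
14: 0x69 (blk 13, set 5) → VC-HIT  vc=[23, 39, 53, 21]

MISSES = 8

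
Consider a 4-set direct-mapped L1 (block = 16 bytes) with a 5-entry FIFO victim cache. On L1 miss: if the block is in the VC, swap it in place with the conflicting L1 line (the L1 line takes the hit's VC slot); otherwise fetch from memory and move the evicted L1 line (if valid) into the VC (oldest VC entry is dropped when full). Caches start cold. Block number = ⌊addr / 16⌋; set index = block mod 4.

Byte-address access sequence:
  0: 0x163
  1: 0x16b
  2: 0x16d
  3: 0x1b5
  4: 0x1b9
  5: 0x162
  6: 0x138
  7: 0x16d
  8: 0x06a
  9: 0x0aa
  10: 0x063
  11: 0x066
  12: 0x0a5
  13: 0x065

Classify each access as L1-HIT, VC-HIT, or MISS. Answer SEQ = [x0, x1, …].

SEQ = [MISS, L1-HIT, L1-HIT, MISS, L1-HIT, L1-HIT, MISS, L1-HIT, MISS, MISS, VC-HIT, L1-HIT, VC-HIT, VC-HIT]

#0 0x163→b22/s2 MISS; vc=[]
#1 0x16b→b22/s2 L1-HIT; vc=[]
#2 0x16d→b22/s2 L1-HIT; vc=[]
#3 0x1b5→b27/s3 MISS; vc=[]
#4 0x1b9→b27/s3 L1-HIT; vc=[]
#5 0x162→b22/s2 L1-HIT; vc=[]
#6 0x138→b19/s3 MISS; vc=[27]
#7 0x16d→b22/s2 L1-HIT; vc=[27]
#8 0x6a→b6/s2 MISS; vc=[27,22]
#9 0xaa→b10/s2 MISS; vc=[27,22,6]
#10 0x63→b6/s2 VC-HIT; vc=[27,22,10]
#11 0x66→b6/s2 L1-HIT; vc=[27,22,10]
#12 0xa5→b10/s2 VC-HIT; vc=[27,22,6]
#13 0x65→b6/s2 VC-HIT; vc=[27,22,10]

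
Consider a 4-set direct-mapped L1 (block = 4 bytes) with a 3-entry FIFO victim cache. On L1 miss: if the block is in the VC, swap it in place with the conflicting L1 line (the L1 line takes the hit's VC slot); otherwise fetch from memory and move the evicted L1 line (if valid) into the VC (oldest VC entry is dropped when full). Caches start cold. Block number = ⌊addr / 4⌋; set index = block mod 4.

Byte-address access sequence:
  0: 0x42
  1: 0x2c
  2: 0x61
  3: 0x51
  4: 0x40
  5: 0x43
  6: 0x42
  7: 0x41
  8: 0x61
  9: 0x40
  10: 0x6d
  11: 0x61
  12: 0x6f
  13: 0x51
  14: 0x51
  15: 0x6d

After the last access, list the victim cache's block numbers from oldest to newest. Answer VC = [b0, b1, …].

VC = [24, 16, 11]

0: 0x42 (blk 16, set 0) → MISS  vc=[]
1: 0x2c (blk 11, set 3) → MISS  vc=[]
2: 0x61 (blk 24, set 0) → MISS  vc=[16]
3: 0x51 (blk 20, set 0) → MISS  vc=[16, 24]
4: 0x40 (blk 16, set 0) → VC-HIT  vc=[20, 24]
5: 0x43 (blk 16, set 0) → L1-HIT  vc=[20, 24]
6: 0x42 (blk 16, set 0) → L1-HIT  vc=[20, 24]
7: 0x41 (blk 16, set 0) → L1-HIT  vc=[20, 24]
8: 0x61 (blk 24, set 0) → VC-HIT  vc=[20, 16]
9: 0x40 (blk 16, set 0) → VC-HIT  vc=[20, 24]
10: 0x6d (blk 27, set 3) → MISS  vc=[20, 24, 11]
11: 0x61 (blk 24, set 0) → VC-HIT  vc=[20, 16, 11]
12: 0x6f (blk 27, set 3) → L1-HIT  vc=[20, 16, 11]
13: 0x51 (blk 20, set 0) → VC-HIT  vc=[24, 16, 11]
14: 0x51 (blk 20, set 0) → L1-HIT  vc=[24, 16, 11]
15: 0x6d (blk 27, set 3) → L1-HIT  vc=[24, 16, 11]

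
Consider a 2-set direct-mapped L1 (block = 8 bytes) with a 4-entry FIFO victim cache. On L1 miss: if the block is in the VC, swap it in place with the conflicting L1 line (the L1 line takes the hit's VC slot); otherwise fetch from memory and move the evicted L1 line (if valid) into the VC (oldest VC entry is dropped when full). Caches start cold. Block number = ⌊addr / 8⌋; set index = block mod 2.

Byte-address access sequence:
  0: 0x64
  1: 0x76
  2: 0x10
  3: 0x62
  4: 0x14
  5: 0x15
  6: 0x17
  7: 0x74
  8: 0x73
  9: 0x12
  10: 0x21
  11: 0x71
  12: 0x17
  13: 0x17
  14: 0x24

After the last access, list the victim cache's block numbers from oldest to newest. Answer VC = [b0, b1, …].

VC = [12, 2, 14]

0: 0x64 (blk 12, set 0) → MISS  vc=[]
1: 0x76 (blk 14, set 0) → MISS  vc=[12]
2: 0x10 (blk 2, set 0) → MISS  vc=[12, 14]
3: 0x62 (blk 12, set 0) → VC-HIT  vc=[2, 14]
4: 0x14 (blk 2, set 0) → VC-HIT  vc=[12, 14]
5: 0x15 (blk 2, set 0) → L1-HIT  vc=[12, 14]
6: 0x17 (blk 2, set 0) → L1-HIT  vc=[12, 14]
7: 0x74 (blk 14, set 0) → VC-HIT  vc=[12, 2]
8: 0x73 (blk 14, set 0) → L1-HIT  vc=[12, 2]
9: 0x12 (blk 2, set 0) → VC-HIT  vc=[12, 14]
10: 0x21 (blk 4, set 0) → MISS  vc=[12, 14, 2]
11: 0x71 (blk 14, set 0) → VC-HIT  vc=[12, 4, 2]
12: 0x17 (blk 2, set 0) → VC-HIT  vc=[12, 4, 14]
13: 0x17 (blk 2, set 0) → L1-HIT  vc=[12, 4, 14]
14: 0x24 (blk 4, set 0) → VC-HIT  vc=[12, 2, 14]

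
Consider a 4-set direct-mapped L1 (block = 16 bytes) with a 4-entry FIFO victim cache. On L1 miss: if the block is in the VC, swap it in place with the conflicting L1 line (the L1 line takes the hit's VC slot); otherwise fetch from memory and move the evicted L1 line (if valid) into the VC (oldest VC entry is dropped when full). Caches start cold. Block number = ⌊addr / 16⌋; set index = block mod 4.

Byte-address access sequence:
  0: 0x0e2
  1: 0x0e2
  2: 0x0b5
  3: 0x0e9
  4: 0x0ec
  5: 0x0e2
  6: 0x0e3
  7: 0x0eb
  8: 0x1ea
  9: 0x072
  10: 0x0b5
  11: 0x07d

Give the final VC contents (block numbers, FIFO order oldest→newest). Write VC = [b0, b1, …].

VC = [14, 11]

  [0] addr=0xe2 blk=14 s=2: MISS | VC []
  [1] addr=0xe2 blk=14 s=2: L1-HIT | VC []
  [2] addr=0xb5 blk=11 s=3: MISS | VC []
  [3] addr=0xe9 blk=14 s=2: L1-HIT | VC []
  [4] addr=0xec blk=14 s=2: L1-HIT | VC []
  [5] addr=0xe2 blk=14 s=2: L1-HIT | VC []
  [6] addr=0xe3 blk=14 s=2: L1-HIT | VC []
  [7] addr=0xeb blk=14 s=2: L1-HIT | VC []
  [8] addr=0x1ea blk=30 s=2: MISS | VC [14]
  [9] addr=0x72 blk=7 s=3: MISS | VC [14, 11]
  [10] addr=0xb5 blk=11 s=3: VC-HIT | VC [14, 7]
  [11] addr=0x7d blk=7 s=3: VC-HIT | VC [14, 11]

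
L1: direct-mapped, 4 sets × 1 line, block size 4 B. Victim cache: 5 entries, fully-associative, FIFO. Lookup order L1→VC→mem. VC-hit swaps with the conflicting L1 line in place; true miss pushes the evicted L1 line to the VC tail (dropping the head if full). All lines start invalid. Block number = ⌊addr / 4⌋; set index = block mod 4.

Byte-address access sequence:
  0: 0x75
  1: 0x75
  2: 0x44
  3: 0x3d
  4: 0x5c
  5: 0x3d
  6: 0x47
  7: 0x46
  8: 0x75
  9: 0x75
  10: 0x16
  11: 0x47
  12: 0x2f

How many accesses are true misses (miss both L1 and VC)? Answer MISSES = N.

MISSES = 6

0: 0x75 (blk 29, set 1) → MISS  vc=[]
1: 0x75 (blk 29, set 1) → L1-HIT  vc=[]
2: 0x44 (blk 17, set 1) → MISS  vc=[29]
3: 0x3d (blk 15, set 3) → MISS  vc=[29]
4: 0x5c (blk 23, set 3) → MISS  vc=[29, 15]
5: 0x3d (blk 15, set 3) → VC-HIT  vc=[29, 23]
6: 0x47 (blk 17, set 1) → L1-HIT  vc=[29, 23]
7: 0x46 (blk 17, set 1) → L1-HIT  vc=[29, 23]
8: 0x75 (blk 29, set 1) → VC-HIT  vc=[17, 23]
9: 0x75 (blk 29, set 1) → L1-HIT  vc=[17, 23]
10: 0x16 (blk 5, set 1) → MISS  vc=[17, 23, 29]
11: 0x47 (blk 17, set 1) → VC-HIT  vc=[5, 23, 29]
12: 0x2f (blk 11, set 3) → MISS  vc=[5, 23, 29, 15]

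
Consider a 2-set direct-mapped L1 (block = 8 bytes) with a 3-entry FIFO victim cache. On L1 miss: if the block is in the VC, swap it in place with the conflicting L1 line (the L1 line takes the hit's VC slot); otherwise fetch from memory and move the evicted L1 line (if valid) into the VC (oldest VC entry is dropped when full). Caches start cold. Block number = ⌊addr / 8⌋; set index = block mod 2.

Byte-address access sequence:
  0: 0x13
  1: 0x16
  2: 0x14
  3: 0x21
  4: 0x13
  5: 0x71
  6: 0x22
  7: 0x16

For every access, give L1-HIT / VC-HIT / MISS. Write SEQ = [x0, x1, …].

SEQ = [MISS, L1-HIT, L1-HIT, MISS, VC-HIT, MISS, VC-HIT, VC-HIT]

#0 0x13→b2/s0 MISS; vc=[]
#1 0x16→b2/s0 L1-HIT; vc=[]
#2 0x14→b2/s0 L1-HIT; vc=[]
#3 0x21→b4/s0 MISS; vc=[2]
#4 0x13→b2/s0 VC-HIT; vc=[4]
#5 0x71→b14/s0 MISS; vc=[4,2]
#6 0x22→b4/s0 VC-HIT; vc=[14,2]
#7 0x16→b2/s0 VC-HIT; vc=[14,4]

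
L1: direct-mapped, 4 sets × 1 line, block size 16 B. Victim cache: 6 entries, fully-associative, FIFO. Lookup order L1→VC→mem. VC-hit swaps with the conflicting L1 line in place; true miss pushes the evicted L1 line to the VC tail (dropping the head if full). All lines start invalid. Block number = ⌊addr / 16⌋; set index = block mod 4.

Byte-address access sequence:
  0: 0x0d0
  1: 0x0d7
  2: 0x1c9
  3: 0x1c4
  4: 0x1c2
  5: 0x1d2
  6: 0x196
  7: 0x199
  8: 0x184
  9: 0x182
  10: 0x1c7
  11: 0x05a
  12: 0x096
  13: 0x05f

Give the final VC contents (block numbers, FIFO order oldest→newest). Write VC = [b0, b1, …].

VC = [13, 29, 24, 25, 9]

0: 0xd0 (blk 13, set 1) → MISS  vc=[]
1: 0xd7 (blk 13, set 1) → L1-HIT  vc=[]
2: 0x1c9 (blk 28, set 0) → MISS  vc=[]
3: 0x1c4 (blk 28, set 0) → L1-HIT  vc=[]
4: 0x1c2 (blk 28, set 0) → L1-HIT  vc=[]
5: 0x1d2 (blk 29, set 1) → MISS  vc=[13]
6: 0x196 (blk 25, set 1) → MISS  vc=[13, 29]
7: 0x199 (blk 25, set 1) → L1-HIT  vc=[13, 29]
8: 0x184 (blk 24, set 0) → MISS  vc=[13, 29, 28]
9: 0x182 (blk 24, set 0) → L1-HIT  vc=[13, 29, 28]
10: 0x1c7 (blk 28, set 0) → VC-HIT  vc=[13, 29, 24]
11: 0x5a (blk 5, set 1) → MISS  vc=[13, 29, 24, 25]
12: 0x96 (blk 9, set 1) → MISS  vc=[13, 29, 24, 25, 5]
13: 0x5f (blk 5, set 1) → VC-HIT  vc=[13, 29, 24, 25, 9]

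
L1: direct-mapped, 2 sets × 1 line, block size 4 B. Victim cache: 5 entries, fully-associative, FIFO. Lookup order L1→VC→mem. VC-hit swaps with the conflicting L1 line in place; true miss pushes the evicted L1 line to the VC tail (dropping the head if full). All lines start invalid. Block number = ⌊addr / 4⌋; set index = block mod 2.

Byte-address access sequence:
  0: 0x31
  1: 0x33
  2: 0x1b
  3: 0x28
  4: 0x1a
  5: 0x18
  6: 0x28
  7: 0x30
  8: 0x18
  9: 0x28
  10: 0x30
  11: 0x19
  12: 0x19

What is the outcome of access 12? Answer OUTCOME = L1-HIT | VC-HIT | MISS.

OUTCOME = L1-HIT

0: 0x31 (blk 12, set 0) → MISS  vc=[]
1: 0x33 (blk 12, set 0) → L1-HIT  vc=[]
2: 0x1b (blk 6, set 0) → MISS  vc=[12]
3: 0x28 (blk 10, set 0) → MISS  vc=[12, 6]
4: 0x1a (blk 6, set 0) → VC-HIT  vc=[12, 10]
5: 0x18 (blk 6, set 0) → L1-HIT  vc=[12, 10]
6: 0x28 (blk 10, set 0) → VC-HIT  vc=[12, 6]
7: 0x30 (blk 12, set 0) → VC-HIT  vc=[10, 6]
8: 0x18 (blk 6, set 0) → VC-HIT  vc=[10, 12]
9: 0x28 (blk 10, set 0) → VC-HIT  vc=[6, 12]
10: 0x30 (blk 12, set 0) → VC-HIT  vc=[6, 10]
11: 0x19 (blk 6, set 0) → VC-HIT  vc=[12, 10]
12: 0x19 (blk 6, set 0) → L1-HIT  vc=[12, 10]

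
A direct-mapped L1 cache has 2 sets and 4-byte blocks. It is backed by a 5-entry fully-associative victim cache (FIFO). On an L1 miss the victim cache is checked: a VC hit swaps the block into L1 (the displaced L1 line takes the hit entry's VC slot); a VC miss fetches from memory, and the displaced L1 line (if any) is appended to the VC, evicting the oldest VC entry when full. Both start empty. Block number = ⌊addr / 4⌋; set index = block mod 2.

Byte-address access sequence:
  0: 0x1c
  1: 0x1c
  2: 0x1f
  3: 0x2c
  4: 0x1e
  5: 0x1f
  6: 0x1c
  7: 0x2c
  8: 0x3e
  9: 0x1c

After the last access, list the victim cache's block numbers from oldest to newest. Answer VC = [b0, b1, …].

VC = [15, 11]

#0 0x1c→b7/s1 MISS; vc=[]
#1 0x1c→b7/s1 L1-HIT; vc=[]
#2 0x1f→b7/s1 L1-HIT; vc=[]
#3 0x2c→b11/s1 MISS; vc=[7]
#4 0x1e→b7/s1 VC-HIT; vc=[11]
#5 0x1f→b7/s1 L1-HIT; vc=[11]
#6 0x1c→b7/s1 L1-HIT; vc=[11]
#7 0x2c→b11/s1 VC-HIT; vc=[7]
#8 0x3e→b15/s1 MISS; vc=[7,11]
#9 0x1c→b7/s1 VC-HIT; vc=[15,11]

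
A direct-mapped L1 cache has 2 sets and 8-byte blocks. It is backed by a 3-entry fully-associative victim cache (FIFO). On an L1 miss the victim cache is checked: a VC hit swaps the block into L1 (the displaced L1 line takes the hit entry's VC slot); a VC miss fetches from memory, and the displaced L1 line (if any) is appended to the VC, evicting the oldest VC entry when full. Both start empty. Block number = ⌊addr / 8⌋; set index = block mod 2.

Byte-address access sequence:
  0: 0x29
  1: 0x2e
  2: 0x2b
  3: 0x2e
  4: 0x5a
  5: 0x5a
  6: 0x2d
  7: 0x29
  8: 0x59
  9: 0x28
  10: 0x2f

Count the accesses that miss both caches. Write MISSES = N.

MISSES = 2

  [0] addr=0x29 blk=5 s=1: MISS | VC []
  [1] addr=0x2e blk=5 s=1: L1-HIT | VC []
  [2] addr=0x2b blk=5 s=1: L1-HIT | VC []
  [3] addr=0x2e blk=5 s=1: L1-HIT | VC []
  [4] addr=0x5a blk=11 s=1: MISS | VC [5]
  [5] addr=0x5a blk=11 s=1: L1-HIT | VC [5]
  [6] addr=0x2d blk=5 s=1: VC-HIT | VC [11]
  [7] addr=0x29 blk=5 s=1: L1-HIT | VC [11]
  [8] addr=0x59 blk=11 s=1: VC-HIT | VC [5]
  [9] addr=0x28 blk=5 s=1: VC-HIT | VC [11]
  [10] addr=0x2f blk=5 s=1: L1-HIT | VC [11]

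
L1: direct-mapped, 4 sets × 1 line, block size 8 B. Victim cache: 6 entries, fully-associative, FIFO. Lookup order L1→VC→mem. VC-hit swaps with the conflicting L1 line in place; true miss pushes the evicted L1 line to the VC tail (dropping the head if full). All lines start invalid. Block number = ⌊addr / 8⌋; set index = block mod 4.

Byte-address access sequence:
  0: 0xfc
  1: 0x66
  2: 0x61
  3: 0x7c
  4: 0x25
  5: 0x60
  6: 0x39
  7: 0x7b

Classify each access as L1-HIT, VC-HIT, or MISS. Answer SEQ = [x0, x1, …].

0: 0xfc (blk 31, set 3) → MISS  vc=[]
1: 0x66 (blk 12, set 0) → MISS  vc=[]
2: 0x61 (blk 12, set 0) → L1-HIT  vc=[]
3: 0x7c (blk 15, set 3) → MISS  vc=[31]
4: 0x25 (blk 4, set 0) → MISS  vc=[31, 12]
5: 0x60 (blk 12, set 0) → VC-HIT  vc=[31, 4]
6: 0x39 (blk 7, set 3) → MISS  vc=[31, 4, 15]
7: 0x7b (blk 15, set 3) → VC-HIT  vc=[31, 4, 7]

SEQ = [MISS, MISS, L1-HIT, MISS, MISS, VC-HIT, MISS, VC-HIT]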